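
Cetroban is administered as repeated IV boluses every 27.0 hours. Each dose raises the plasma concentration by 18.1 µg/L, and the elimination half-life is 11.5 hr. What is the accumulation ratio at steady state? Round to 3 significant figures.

k = ln 2 / 11.5 = 0.06027 hr⁻¹
Fraction remaining after one interval: e^(−kτ) = e^(−0.06027 × 27.0) = 0.1964
R = 1 / (1 − 0.1964) = 1 / 0.8036 ≈ 1.24

1.24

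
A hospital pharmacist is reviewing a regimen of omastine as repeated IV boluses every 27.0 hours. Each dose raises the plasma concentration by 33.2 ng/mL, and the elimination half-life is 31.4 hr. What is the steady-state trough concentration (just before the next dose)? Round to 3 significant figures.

40.7 ng/mL

k = ln 2 / 31.4 = 0.02207 hr⁻¹
Fraction remaining after one interval: e^(−kτ) = e^(−0.02207 × 27.0) = 0.5510
R = 1 / (1 − 0.5510) = 2.227
Css,max = 33.2 × 2.227 = 73.94 ng/mL
Css,min = Css,max × e^(−kτ) = 73.94 × 0.5510 ≈ 40.7 ng/mL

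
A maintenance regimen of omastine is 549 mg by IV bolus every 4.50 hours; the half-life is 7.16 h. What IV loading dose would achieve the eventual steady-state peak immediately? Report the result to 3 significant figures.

1550 mg

k = ln 2 / 7.16 = 0.09681 h⁻¹
Accumulation ratio R = 1 / (1 − e^(−kτ)) = 1 / (1 − e^(−0.09681×4.50)) = 1 / (1 − 0.6469) = 2.832
Loading dose = maintenance dose × R = 549 × 2.832 ≈ 1550 mg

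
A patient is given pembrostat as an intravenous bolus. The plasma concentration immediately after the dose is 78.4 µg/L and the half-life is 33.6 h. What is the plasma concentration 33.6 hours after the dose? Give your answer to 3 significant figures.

39.2 µg/L

k = ln 2 / 33.6 = 0.02063 h⁻¹
C(t) = C₀ e^(−kt) = 78.4 × e^(−0.02063 × 33.6) = 78.4 × e^(−0.6931) = 78.4 × 0.5000 ≈ 39.2 µg/L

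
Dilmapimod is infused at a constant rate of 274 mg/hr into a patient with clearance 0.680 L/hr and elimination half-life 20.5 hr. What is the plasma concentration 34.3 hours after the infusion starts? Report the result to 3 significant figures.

277 mg/L

Css = rate / CL = 274 / 0.680 = 402.9 mg/L
k = ln 2 / 20.5 = 0.03381 hr⁻¹
C(t) = Css (1 − e^(−kt)) = 402.9 × (1 − e^(−1.160)) = 402.9 × 0.6864 ≈ 277 mg/L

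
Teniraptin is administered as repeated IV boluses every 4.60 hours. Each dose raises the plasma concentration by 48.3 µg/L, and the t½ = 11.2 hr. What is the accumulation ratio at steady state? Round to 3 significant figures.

4.04

k = ln 2 / 11.2 = 0.06189 hr⁻¹
Fraction remaining after one interval: e^(−kτ) = e^(−0.06189 × 4.60) = 0.7523
R = 1 / (1 − 0.7523) = 1 / 0.2477 ≈ 4.04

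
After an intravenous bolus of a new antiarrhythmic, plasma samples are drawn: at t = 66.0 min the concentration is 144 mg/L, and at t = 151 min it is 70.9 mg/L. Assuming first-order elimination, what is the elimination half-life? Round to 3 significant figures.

k = ln(C₁/C₂) / (t₂ − t₁) = ln(144/70.9) / (151 − 66.0)
  = 0.7085 / 85.00 = 0.008336 min⁻¹
t½ = ln 2 / k = ln 2 / 0.008336 ≈ 83.2 minutes

83.2 minutes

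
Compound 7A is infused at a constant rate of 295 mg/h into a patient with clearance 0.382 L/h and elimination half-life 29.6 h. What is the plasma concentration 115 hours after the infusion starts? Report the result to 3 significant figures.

Css = rate / CL = 295 / 0.382 = 772.3 µg/mL
k = ln 2 / 29.6 = 0.02342 h⁻¹
C(t) = Css (1 − e^(−kt)) = 772.3 × (1 − e^(−2.693)) = 772.3 × 0.9323 ≈ 720 µg/mL

720 µg/mL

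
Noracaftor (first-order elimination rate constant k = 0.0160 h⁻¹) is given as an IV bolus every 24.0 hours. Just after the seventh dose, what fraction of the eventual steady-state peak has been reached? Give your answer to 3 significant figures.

f_n = 1 − e^(−nkτ) = 1 − e^(−7 × 0.01600 × 24.0) = 1 − e^(−2.688) = 1 − 0.06802 ≈ 0.932

0.932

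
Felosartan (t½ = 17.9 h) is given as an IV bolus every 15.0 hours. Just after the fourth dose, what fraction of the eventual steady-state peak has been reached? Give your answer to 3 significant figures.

k = ln 2 / 17.9 = 0.03872 h⁻¹
f_n = 1 − e^(−nkτ) = 1 − e^(−4 × 0.03872 × 15.0) = 1 − e^(−2.323) = 1 − 0.09794 ≈ 0.902

0.902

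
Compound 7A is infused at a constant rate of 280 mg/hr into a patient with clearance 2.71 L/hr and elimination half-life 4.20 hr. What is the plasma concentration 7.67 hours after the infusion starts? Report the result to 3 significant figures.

Css = rate / CL = 280 / 2.71 = 103.3 µg/mL
k = ln 2 / 4.20 = 0.1650 hr⁻¹
C(t) = Css (1 − e^(−kt)) = 103.3 × (1 − e^(−1.266)) = 103.3 × 0.7180 ≈ 74.2 µg/mL

74.2 µg/mL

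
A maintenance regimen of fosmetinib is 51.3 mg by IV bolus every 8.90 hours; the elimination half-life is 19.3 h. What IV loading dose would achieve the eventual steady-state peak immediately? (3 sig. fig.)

188 mg

k = ln 2 / 19.3 = 0.03591 h⁻¹
Accumulation ratio R = 1 / (1 − e^(−kτ)) = 1 / (1 − e^(−0.03591×8.90)) = 1 / (1 − 0.7264) = 3.655
Loading dose = maintenance dose × R = 51.3 × 3.655 ≈ 188 mg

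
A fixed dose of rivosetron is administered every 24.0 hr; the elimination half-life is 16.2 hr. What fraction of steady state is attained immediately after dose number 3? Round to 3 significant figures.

k = ln 2 / 16.2 = 0.04279 hr⁻¹
f_n = 1 − e^(−nkτ) = 1 − e^(−3 × 0.04279 × 24.0) = 1 − e^(−3.081) = 1 − 0.04593 ≈ 0.954

0.954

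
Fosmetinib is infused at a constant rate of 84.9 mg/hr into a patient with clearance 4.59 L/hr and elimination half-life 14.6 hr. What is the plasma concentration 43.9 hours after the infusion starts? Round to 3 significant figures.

16.2 mg/L

Css = rate / CL = 84.9 / 4.59 = 18.50 mg/L
k = ln 2 / 14.6 = 0.04748 hr⁻¹
C(t) = Css (1 − e^(−kt)) = 18.50 × (1 − e^(−2.084)) = 18.50 × 0.8756 ≈ 16.2 mg/L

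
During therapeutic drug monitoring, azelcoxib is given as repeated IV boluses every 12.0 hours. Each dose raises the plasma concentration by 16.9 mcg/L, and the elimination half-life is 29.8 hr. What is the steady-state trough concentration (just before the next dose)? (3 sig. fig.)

k = ln 2 / 29.8 = 0.02326 hr⁻¹
Fraction remaining after one interval: e^(−kτ) = e^(−0.02326 × 12.0) = 0.7564
R = 1 / (1 − 0.7564) = 4.106
Css,max = 16.9 × 4.106 = 69.39 mcg/L
Css,min = Css,max × e^(−kτ) = 69.39 × 0.7564 ≈ 52.5 mcg/L

52.5 mcg/L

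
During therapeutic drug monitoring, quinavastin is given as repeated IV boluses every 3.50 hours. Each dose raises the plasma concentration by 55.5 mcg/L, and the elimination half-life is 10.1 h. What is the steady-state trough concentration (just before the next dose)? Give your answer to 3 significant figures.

204 mcg/L

k = ln 2 / 10.1 = 0.06863 h⁻¹
Fraction remaining after one interval: e^(−kτ) = e^(−0.06863 × 3.50) = 0.7865
R = 1 / (1 − 0.7865) = 4.683
Css,max = 55.5 × 4.683 = 259.9 mcg/L
Css,min = Css,max × e^(−kτ) = 259.9 × 0.7865 ≈ 204 mcg/L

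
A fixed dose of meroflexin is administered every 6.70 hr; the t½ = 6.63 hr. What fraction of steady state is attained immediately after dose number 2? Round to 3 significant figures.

0.754

k = ln 2 / 6.63 = 0.1045 hr⁻¹
f_n = 1 − e^(−nkτ) = 1 − e^(−2 × 0.1045 × 6.70) = 1 − e^(−1.401) = 1 − 0.2464 ≈ 0.754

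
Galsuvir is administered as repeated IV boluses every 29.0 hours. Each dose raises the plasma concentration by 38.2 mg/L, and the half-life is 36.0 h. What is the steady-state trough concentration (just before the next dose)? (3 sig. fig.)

51.1 mg/L

k = ln 2 / 36.0 = 0.01925 h⁻¹
Fraction remaining after one interval: e^(−kτ) = e^(−0.01925 × 29.0) = 0.5721
R = 1 / (1 − 0.5721) = 2.337
Css,max = 38.2 × 2.337 = 89.28 mg/L
Css,min = Css,max × e^(−kτ) = 89.28 × 0.5721 ≈ 51.1 mg/L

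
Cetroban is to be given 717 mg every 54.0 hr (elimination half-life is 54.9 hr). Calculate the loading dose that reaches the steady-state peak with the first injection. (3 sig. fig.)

1450 mg

k = ln 2 / 54.9 = 0.01263 hr⁻¹
Accumulation ratio R = 1 / (1 − e^(−kτ)) = 1 / (1 − e^(−0.01263×54.0)) = 1 / (1 − 0.5057) = 2.023
Loading dose = maintenance dose × R = 717 × 2.023 ≈ 1450 mg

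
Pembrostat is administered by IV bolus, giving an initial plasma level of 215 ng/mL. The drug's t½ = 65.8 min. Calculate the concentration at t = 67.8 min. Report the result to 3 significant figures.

105 ng/mL

k = ln 2 / 65.8 = 0.01053 min⁻¹
67.8 min is 1.030 half-lives, so C = 215 × (1/2)^1.030 = 215 × 0.4896 ≈ 105 ng/mL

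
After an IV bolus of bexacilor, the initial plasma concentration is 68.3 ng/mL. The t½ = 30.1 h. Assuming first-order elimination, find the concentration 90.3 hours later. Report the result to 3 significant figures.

k = ln 2 / 30.1 = 0.02303 h⁻¹
90.3 h is 3.000 half-lives, so C = 68.3 × (1/2)^3.000 = 68.3 × 0.1250 ≈ 8.54 ng/mL

8.54 ng/mL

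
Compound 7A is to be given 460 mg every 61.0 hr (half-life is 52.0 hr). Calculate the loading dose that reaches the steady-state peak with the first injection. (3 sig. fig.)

k = ln 2 / 52.0 = 0.01333 hr⁻¹
Accumulation ratio R = 1 / (1 − e^(−kτ)) = 1 / (1 − e^(−0.01333×61.0)) = 1 / (1 − 0.4435) = 1.797
Loading dose = maintenance dose × R = 460 × 1.797 ≈ 827 mg

827 mg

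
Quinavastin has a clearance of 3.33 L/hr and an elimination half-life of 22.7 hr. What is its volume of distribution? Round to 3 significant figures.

109 L

k = ln 2 / t½ = ln 2 / 22.7 = 0.03054 hr⁻¹
V = CL / k = 3.33 / 0.03054 ≈ 109 L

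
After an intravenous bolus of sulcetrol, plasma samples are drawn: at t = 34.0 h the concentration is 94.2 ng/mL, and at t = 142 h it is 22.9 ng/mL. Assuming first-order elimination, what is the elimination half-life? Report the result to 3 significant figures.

52.9 hours

k = ln(C₁/C₂) / (t₂ − t₁) = ln(94.2/22.9) / (142 − 34.0)
  = 1.414 / 108.0 = 0.01310 h⁻¹
t½ = ln 2 / k = ln 2 / 0.01310 ≈ 52.9 hours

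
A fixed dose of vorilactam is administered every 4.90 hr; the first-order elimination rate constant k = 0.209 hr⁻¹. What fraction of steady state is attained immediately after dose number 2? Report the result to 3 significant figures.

0.871

f_n = 1 − e^(−nkτ) = 1 − e^(−2 × 0.2090 × 4.90) = 1 − e^(−2.048) = 1 − 0.1290 ≈ 0.871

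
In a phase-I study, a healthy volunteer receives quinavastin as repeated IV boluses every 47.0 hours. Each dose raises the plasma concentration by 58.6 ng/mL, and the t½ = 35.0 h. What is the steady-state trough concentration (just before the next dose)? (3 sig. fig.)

k = ln 2 / 35.0 = 0.01980 h⁻¹
Fraction remaining after one interval: e^(−kτ) = e^(−0.01980 × 47.0) = 0.3942
R = 1 / (1 − 0.3942) = 1.651
Css,max = 58.6 × 1.651 = 96.74 ng/mL
Css,min = Css,max × e^(−kτ) = 96.74 × 0.3942 ≈ 38.1 ng/mL

38.1 ng/mL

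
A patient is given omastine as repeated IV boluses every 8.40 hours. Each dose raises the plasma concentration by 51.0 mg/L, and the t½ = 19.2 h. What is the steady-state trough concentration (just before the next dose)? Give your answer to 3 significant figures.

k = ln 2 / 19.2 = 0.03610 h⁻¹
Fraction remaining after one interval: e^(−kτ) = e^(−0.03610 × 8.40) = 0.7384
R = 1 / (1 − 0.7384) = 3.823
Css,max = 51.0 × 3.823 = 195.0 mg/L
Css,min = Css,max × e^(−kτ) = 195.0 × 0.7384 ≈ 144 mg/L

144 mg/L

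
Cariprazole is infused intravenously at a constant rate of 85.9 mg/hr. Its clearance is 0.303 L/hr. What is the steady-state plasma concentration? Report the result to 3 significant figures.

Css = infusion rate / CL = 85.9 / 0.303 ≈ 283 mg/L

283 mg/L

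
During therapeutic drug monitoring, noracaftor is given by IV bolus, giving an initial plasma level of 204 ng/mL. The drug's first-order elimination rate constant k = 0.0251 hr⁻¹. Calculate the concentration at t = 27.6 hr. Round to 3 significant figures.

C(t) = C₀ e^(−kt) = 204 × e^(−0.02510 × 27.6) = 204 × e^(−0.6928) = 204 × 0.5002 ≈ 102 ng/mL

102 ng/mL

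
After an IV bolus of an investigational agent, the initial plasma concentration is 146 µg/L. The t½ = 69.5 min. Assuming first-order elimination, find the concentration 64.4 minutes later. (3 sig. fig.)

k = ln 2 / 69.5 = 0.009973 min⁻¹
64.4 min is 0.9266 half-lives, so C = 146 × (1/2)^0.9266 = 146 × 0.5261 ≈ 76.8 µg/L

76.8 µg/L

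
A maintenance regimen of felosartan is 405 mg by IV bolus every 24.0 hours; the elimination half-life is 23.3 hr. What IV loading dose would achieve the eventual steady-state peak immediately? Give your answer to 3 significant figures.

794 mg

k = ln 2 / 23.3 = 0.02975 hr⁻¹
Accumulation ratio R = 1 / (1 − e^(−kτ)) = 1 / (1 − e^(−0.02975×24.0)) = 1 / (1 − 0.4897) = 1.960
Loading dose = maintenance dose × R = 405 × 1.960 ≈ 794 mg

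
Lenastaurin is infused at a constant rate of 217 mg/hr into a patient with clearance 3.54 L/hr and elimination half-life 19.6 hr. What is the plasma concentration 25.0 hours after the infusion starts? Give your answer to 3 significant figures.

36.0 µg/mL

Css = rate / CL = 217 / 3.54 = 61.30 µg/mL
k = ln 2 / 19.6 = 0.03536 hr⁻¹
C(t) = Css (1 − e^(−kt)) = 61.30 × (1 − e^(−0.8841)) = 61.30 × 0.5869 ≈ 36.0 µg/mL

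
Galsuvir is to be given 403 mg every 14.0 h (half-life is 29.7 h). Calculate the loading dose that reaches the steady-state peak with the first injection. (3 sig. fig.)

1450 mg

k = ln 2 / 29.7 = 0.02334 h⁻¹
Accumulation ratio R = 1 / (1 − e^(−kτ)) = 1 / (1 − e^(−0.02334×14.0)) = 1 / (1 − 0.7213) = 3.588
Loading dose = maintenance dose × R = 403 × 3.588 ≈ 1450 mg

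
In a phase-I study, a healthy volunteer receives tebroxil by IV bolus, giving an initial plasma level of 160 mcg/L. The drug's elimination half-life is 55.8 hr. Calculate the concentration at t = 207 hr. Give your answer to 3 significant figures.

12.2 mcg/L

k = ln 2 / 55.8 = 0.01242 hr⁻¹
C(t) = C₀ e^(−kt) = 160 × e^(−0.01242 × 207) = 160 × e^(−2.571) = 160 × 0.07643 ≈ 12.2 mcg/L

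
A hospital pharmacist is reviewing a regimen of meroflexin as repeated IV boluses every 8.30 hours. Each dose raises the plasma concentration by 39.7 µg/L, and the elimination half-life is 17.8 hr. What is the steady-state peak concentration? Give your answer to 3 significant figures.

k = ln 2 / 17.8 = 0.03894 hr⁻¹
Fraction remaining after one interval: e^(−kτ) = e^(−0.03894 × 8.30) = 0.7238
R = 1 / (1 − 0.7238) = 3.621
Css,max = 39.7 × 3.621 ≈ 144 µg/L

144 µg/L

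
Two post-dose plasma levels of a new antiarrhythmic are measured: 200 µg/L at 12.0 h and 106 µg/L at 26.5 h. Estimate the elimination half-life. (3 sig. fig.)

15.8 hours

k = ln(C₁/C₂) / (t₂ − t₁) = ln(200/106) / (26.5 − 12.0)
  = 0.6349 / 14.50 = 0.04378 h⁻¹
t½ = ln 2 / k = ln 2 / 0.04378 ≈ 15.8 hours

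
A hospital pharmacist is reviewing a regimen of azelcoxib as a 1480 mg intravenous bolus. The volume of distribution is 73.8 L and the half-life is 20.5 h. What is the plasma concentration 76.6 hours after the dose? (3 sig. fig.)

C₀ = dose / V = 1480 / 73.8 = 20.05 mg/L
k = ln 2 / 20.5 = 0.03381 h⁻¹
C(t) = C₀ e^(−kt) = 20.05 × e^(−0.03381 × 76.6) = 20.05 × e^(−2.590) = 20.05 × 0.07502 ≈ 1.50 mg/L

1.50 mg/L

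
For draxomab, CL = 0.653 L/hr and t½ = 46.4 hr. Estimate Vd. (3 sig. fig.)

k = ln 2 / t½ = ln 2 / 46.4 = 0.01494 hr⁻¹
V = CL / k = 0.653 / 0.01494 ≈ 43.7 L

43.7 L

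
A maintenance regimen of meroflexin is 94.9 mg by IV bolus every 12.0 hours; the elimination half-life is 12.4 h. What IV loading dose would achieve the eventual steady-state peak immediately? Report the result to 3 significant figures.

k = ln 2 / 12.4 = 0.05590 h⁻¹
Accumulation ratio R = 1 / (1 − e^(−kτ)) = 1 / (1 − e^(−0.05590×12.0)) = 1 / (1 − 0.5113) = 2.046
Loading dose = maintenance dose × R = 94.9 × 2.046 ≈ 194 mg

194 mg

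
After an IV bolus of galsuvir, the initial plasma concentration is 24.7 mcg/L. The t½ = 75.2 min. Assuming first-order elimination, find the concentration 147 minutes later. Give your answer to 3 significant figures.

k = ln 2 / 75.2 = 0.009217 min⁻¹
147 min is 1.955 half-lives, so C = 24.7 × (1/2)^1.955 = 24.7 × 0.2580 ≈ 6.37 mcg/L

6.37 mcg/L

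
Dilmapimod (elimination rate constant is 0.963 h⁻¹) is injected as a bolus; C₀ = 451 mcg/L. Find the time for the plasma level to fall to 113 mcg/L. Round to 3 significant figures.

C(t) = C₀ e^(−kt)  ⇒  t = ln(C₀/C) / k
t = ln(451/113) / 0.9630 = 1.384 / 0.9630 ≈ 1.44 hours

1.44 hours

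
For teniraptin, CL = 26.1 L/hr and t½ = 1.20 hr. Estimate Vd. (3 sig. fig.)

k = ln 2 / t½ = ln 2 / 1.20 = 0.5776 hr⁻¹
V = CL / k = 26.1 / 0.5776 ≈ 45.2 L

45.2 L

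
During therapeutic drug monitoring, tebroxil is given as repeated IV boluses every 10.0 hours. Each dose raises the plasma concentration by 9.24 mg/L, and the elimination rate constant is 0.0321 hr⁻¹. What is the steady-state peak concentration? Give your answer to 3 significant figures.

33.7 mg/L

Fraction remaining after one interval: e^(−kτ) = e^(−0.03210 × 10.0) = 0.7254
R = 1 / (1 − 0.7254) = 3.642
Css,max = 9.24 × 3.642 ≈ 33.7 mg/L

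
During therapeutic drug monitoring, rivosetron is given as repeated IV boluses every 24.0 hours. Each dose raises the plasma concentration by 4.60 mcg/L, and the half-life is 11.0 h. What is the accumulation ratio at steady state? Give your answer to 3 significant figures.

1.28

k = ln 2 / 11.0 = 0.06301 h⁻¹
Fraction remaining after one interval: e^(−kτ) = e^(−0.06301 × 24.0) = 0.2204
R = 1 / (1 − 0.2204) = 1 / 0.7796 ≈ 1.28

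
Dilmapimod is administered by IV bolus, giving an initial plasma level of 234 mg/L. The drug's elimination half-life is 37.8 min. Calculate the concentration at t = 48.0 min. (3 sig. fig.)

k = ln 2 / 37.8 = 0.01834 min⁻¹
C(t) = C₀ e^(−kt) = 234 × e^(−0.01834 × 48.0) = 234 × e^(−0.8802) = 234 × 0.4147 ≈ 97.0 mg/L

97.0 mg/L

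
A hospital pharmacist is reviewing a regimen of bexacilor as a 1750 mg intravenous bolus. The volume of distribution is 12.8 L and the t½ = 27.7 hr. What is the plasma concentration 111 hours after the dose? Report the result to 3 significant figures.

8.50 mg/L

C₀ = dose / V = 1750 / 12.8 = 136.7 mg/L
k = ln 2 / 27.7 = 0.02502 hr⁻¹
C(t) = C₀ e^(−kt) = 136.7 × e^(−0.02502 × 111) = 136.7 × e^(−2.778) = 136.7 × 0.06219 ≈ 8.50 mg/L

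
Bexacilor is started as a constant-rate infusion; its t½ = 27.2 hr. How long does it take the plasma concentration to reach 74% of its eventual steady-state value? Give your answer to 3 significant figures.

52.9 hours

k = ln 2 / 27.2 = 0.02548 hr⁻¹
f = 1 − e^(−kt)  ⇒  t = −ln(1 − f) / k
t = −ln(1 − 0.74) / 0.02548 = 1.347 / 0.02548 ≈ 52.9 hours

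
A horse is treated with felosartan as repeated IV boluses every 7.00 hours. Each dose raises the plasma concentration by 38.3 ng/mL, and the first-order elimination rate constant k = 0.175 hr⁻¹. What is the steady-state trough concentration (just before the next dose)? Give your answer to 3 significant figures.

15.9 ng/mL

Fraction remaining after one interval: e^(−kτ) = e^(−0.1750 × 7.00) = 0.2938
R = 1 / (1 − 0.2938) = 1.416
Css,max = 38.3 × 1.416 = 54.23 ng/mL
Css,min = Css,max × e^(−kτ) = 54.23 × 0.2938 ≈ 15.9 ng/mL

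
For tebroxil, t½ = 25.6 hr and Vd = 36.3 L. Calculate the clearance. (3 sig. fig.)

0.983 L/hr

k = ln 2 / t½ = ln 2 / 25.6 = 0.02708 hr⁻¹
CL = k · V = 0.02708 × 36.3 ≈ 0.983 L/hr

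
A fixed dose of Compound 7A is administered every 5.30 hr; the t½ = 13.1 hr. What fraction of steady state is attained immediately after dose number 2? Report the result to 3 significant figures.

k = ln 2 / 13.1 = 0.05291 hr⁻¹
f_n = 1 − e^(−nkτ) = 1 − e^(−2 × 0.05291 × 5.30) = 1 − e^(−0.5609) = 1 − 0.5707 ≈ 0.429

0.429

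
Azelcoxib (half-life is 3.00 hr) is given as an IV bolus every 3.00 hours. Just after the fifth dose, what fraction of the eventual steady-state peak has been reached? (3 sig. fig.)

0.969

k = ln 2 / 3.00 = 0.2310 hr⁻¹
f_n = 1 − e^(−nkτ) = 1 − e^(−5 × 0.2310 × 3.00) = 1 − e^(−3.466) = 1 − 0.03125 ≈ 0.969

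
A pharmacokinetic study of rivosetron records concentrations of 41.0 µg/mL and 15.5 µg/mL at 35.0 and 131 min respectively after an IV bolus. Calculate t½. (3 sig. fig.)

k = ln(C₁/C₂) / (t₂ − t₁) = ln(41.0/15.5) / (131 − 35.0)
  = 0.9727 / 96.00 = 0.01013 min⁻¹
t½ = ln 2 / k = ln 2 / 0.01013 ≈ 68.4 minutes

68.4 minutes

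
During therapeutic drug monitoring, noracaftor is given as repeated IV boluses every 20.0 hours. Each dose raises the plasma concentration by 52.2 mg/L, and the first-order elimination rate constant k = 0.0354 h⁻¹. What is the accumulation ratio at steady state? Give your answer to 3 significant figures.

1.97

Fraction remaining after one interval: e^(−kτ) = e^(−0.03540 × 20.0) = 0.4926
R = 1 / (1 − 0.4926) = 1 / 0.5074 ≈ 1.97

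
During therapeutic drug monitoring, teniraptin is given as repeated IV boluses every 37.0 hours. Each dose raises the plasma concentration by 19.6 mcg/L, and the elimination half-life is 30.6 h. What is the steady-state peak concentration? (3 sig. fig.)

34.5 mcg/L

k = ln 2 / 30.6 = 0.02265 h⁻¹
Fraction remaining after one interval: e^(−kτ) = e^(−0.02265 × 37.0) = 0.4325
R = 1 / (1 − 0.4325) = 1.762
Css,max = 19.6 × 1.762 ≈ 34.5 mcg/L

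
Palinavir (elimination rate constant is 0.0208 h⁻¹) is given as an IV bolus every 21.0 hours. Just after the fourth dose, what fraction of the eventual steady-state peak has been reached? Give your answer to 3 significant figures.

f_n = 1 − e^(−nkτ) = 1 − e^(−4 × 0.02080 × 21.0) = 1 − e^(−1.747) = 1 − 0.1743 ≈ 0.826

0.826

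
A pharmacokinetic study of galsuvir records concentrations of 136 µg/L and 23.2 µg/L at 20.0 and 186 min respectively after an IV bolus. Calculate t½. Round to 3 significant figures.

65.1 minutes

k = ln(C₁/C₂) / (t₂ − t₁) = ln(136/23.2) / (186 − 20.0)
  = 1.769 / 166.0 = 0.01065 min⁻¹
t½ = ln 2 / k = ln 2 / 0.01065 ≈ 65.1 minutes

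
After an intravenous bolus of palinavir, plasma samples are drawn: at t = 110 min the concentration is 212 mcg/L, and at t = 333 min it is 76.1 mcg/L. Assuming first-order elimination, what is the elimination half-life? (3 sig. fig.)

k = ln(C₁/C₂) / (t₂ − t₁) = ln(212/76.1) / (333 − 110)
  = 1.025 / 223.0 = 0.004594 min⁻¹
t½ = ln 2 / k = ln 2 / 0.004594 ≈ 151 minutes

151 minutes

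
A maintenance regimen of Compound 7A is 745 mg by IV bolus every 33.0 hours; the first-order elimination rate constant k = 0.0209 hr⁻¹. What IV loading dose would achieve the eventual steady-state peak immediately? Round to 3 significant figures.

1500 mg

Accumulation ratio R = 1 / (1 − e^(−kτ)) = 1 / (1 − e^(−0.02090×33.0)) = 1 / (1 − 0.5017) = 2.007
Loading dose = maintenance dose × R = 745 × 2.007 ≈ 1500 mg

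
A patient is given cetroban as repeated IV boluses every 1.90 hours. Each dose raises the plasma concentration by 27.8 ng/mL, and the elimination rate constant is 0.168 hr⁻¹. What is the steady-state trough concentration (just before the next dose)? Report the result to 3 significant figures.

73.9 ng/mL

Fraction remaining after one interval: e^(−kτ) = e^(−0.1680 × 1.90) = 0.7267
R = 1 / (1 − 0.7267) = 3.659
Css,max = 27.8 × 3.659 = 101.7 ng/mL
Css,min = Css,max × e^(−kτ) = 101.7 × 0.7267 ≈ 73.9 ng/mL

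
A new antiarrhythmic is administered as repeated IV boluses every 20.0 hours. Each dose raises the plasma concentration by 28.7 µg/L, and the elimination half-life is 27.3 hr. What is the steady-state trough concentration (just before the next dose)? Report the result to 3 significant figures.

43.4 µg/L

k = ln 2 / 27.3 = 0.02539 hr⁻¹
Fraction remaining after one interval: e^(−kτ) = e^(−0.02539 × 20.0) = 0.6018
R = 1 / (1 − 0.6018) = 2.511
Css,max = 28.7 × 2.511 = 72.08 µg/L
Css,min = Css,max × e^(−kτ) = 72.08 × 0.6018 ≈ 43.4 µg/L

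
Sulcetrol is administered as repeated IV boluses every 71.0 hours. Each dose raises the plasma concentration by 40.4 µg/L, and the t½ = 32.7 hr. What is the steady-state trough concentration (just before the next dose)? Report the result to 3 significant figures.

k = ln 2 / 32.7 = 0.02120 hr⁻¹
Fraction remaining after one interval: e^(−kτ) = e^(−0.02120 × 71.0) = 0.2220
R = 1 / (1 − 0.2220) = 1.285
Css,max = 40.4 × 1.285 = 51.93 µg/L
Css,min = Css,max × e^(−kτ) = 51.93 × 0.2220 ≈ 11.5 µg/L

11.5 µg/L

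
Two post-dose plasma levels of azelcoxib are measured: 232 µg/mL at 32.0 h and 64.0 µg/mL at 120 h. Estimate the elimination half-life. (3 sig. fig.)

47.4 hours

k = ln(C₁/C₂) / (t₂ − t₁) = ln(232/64.0) / (120 − 32.0)
  = 1.288 / 88.00 = 0.01463 h⁻¹
t½ = ln 2 / k = ln 2 / 0.01463 ≈ 47.4 hours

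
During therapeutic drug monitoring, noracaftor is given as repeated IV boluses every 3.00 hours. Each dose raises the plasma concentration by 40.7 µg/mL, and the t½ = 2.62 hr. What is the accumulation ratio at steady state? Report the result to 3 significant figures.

1.83

k = ln 2 / 2.62 = 0.2646 hr⁻¹
Fraction remaining after one interval: e^(−kτ) = e^(−0.2646 × 3.00) = 0.4522
R = 1 / (1 − 0.4522) = 1 / 0.5478 ≈ 1.83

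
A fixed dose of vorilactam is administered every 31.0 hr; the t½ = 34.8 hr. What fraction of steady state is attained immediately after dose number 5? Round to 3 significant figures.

k = ln 2 / 34.8 = 0.01992 hr⁻¹
f_n = 1 − e^(−nkτ) = 1 − e^(−5 × 0.01992 × 31.0) = 1 − e^(−3.087) = 1 − 0.04563 ≈ 0.954

0.954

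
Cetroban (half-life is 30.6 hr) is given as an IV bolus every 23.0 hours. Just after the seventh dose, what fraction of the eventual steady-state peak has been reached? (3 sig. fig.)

k = ln 2 / 30.6 = 0.02265 hr⁻¹
f_n = 1 − e^(−nkτ) = 1 − e^(−7 × 0.02265 × 23.0) = 1 − e^(−3.647) = 1 − 0.02607 ≈ 0.974

0.974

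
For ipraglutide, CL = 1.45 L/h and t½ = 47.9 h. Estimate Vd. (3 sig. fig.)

100 L

k = ln 2 / t½ = ln 2 / 47.9 = 0.01447 h⁻¹
V = CL / k = 1.45 / 0.01447 ≈ 100 L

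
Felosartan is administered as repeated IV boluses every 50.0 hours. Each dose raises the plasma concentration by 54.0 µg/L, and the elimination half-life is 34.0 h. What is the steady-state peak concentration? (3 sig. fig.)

k = ln 2 / 34.0 = 0.02039 h⁻¹
Fraction remaining after one interval: e^(−kτ) = e^(−0.02039 × 50.0) = 0.3608
R = 1 / (1 − 0.3608) = 1.565
Css,max = 54.0 × 1.565 ≈ 84.5 µg/L

84.5 µg/L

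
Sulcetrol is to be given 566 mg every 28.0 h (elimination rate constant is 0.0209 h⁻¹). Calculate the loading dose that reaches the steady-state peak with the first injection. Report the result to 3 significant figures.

1280 mg

Accumulation ratio R = 1 / (1 − e^(−kτ)) = 1 / (1 − e^(−0.02090×28.0)) = 1 / (1 − 0.5570) = 2.257
Loading dose = maintenance dose × R = 566 × 2.257 ≈ 1280 mg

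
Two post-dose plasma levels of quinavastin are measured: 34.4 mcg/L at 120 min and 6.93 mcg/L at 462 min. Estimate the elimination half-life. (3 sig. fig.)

148 minutes

k = ln(C₁/C₂) / (t₂ − t₁) = ln(34.4/6.93) / (462 − 120)
  = 1.602 / 342.0 = 0.004685 min⁻¹
t½ = ln 2 / k = ln 2 / 0.004685 ≈ 148 minutes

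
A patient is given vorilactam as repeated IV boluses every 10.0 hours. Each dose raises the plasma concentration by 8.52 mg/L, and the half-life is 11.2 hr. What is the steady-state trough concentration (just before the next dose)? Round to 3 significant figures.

9.94 mg/L

k = ln 2 / 11.2 = 0.06189 hr⁻¹
Fraction remaining after one interval: e^(−kτ) = e^(−0.06189 × 10.0) = 0.5385
R = 1 / (1 − 0.5385) = 2.167
Css,max = 8.52 × 2.167 = 18.46 mg/L
Css,min = Css,max × e^(−kτ) = 18.46 × 0.5385 ≈ 9.94 mg/L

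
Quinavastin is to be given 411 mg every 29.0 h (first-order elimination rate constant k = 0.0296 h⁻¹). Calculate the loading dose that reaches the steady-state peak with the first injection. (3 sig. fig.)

Accumulation ratio R = 1 / (1 − e^(−kτ)) = 1 / (1 − e^(−0.02960×29.0)) = 1 / (1 − 0.4238) = 1.736
Loading dose = maintenance dose × R = 411 × 1.736 ≈ 713 mg

713 mg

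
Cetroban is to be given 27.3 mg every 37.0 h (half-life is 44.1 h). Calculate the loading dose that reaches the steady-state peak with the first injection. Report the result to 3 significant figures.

61.9 mg

k = ln 2 / 44.1 = 0.01572 h⁻¹
Accumulation ratio R = 1 / (1 − e^(−kτ)) = 1 / (1 − e^(−0.01572×37.0)) = 1 / (1 − 0.5590) = 2.268
Loading dose = maintenance dose × R = 27.3 × 2.268 ≈ 61.9 mg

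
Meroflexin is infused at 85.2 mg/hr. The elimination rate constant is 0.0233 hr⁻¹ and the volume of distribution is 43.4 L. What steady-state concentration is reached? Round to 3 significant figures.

CL = k · V = 0.0233 × 43.4 = 1.011 L/hr
Css = rate / CL = 85.2 / 1.011 ≈ 84.3 mg/L

84.3 mg/L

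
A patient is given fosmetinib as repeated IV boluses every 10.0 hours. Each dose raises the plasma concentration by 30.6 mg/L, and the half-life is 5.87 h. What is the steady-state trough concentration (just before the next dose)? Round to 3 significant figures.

13.6 mg/L

k = ln 2 / 5.87 = 0.1181 h⁻¹
Fraction remaining after one interval: e^(−kτ) = e^(−0.1181 × 10.0) = 0.3070
R = 1 / (1 − 0.3070) = 1.443
Css,max = 30.6 × 1.443 = 44.16 mg/L
Css,min = Css,max × e^(−kτ) = 44.16 × 0.3070 ≈ 13.6 mg/L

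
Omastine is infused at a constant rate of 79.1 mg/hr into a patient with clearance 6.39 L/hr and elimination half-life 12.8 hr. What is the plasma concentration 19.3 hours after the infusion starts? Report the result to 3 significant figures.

8.03 mg/L

Css = rate / CL = 79.1 / 6.39 = 12.38 mg/L
k = ln 2 / 12.8 = 0.05415 hr⁻¹
C(t) = Css (1 − e^(−kt)) = 12.38 × (1 − e^(−1.045)) = 12.38 × 0.6484 ≈ 8.03 mg/L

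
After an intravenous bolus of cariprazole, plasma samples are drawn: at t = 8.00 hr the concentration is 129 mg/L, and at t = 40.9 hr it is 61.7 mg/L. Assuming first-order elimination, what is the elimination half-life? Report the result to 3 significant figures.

30.9 hours

k = ln(C₁/C₂) / (t₂ − t₁) = ln(129/61.7) / (40.9 − 8.00)
  = 0.7375 / 32.90 = 0.02242 hr⁻¹
t½ = ln 2 / k = ln 2 / 0.02242 ≈ 30.9 hours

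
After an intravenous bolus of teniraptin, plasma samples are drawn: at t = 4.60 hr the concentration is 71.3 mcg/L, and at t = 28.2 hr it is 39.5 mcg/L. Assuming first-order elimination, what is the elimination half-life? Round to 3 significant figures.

k = ln(C₁/C₂) / (t₂ − t₁) = ln(71.3/39.5) / (28.2 − 4.60)
  = 0.5906 / 23.60 = 0.02503 hr⁻¹
t½ = ln 2 / k = ln 2 / 0.02503 ≈ 27.7 hours

27.7 hours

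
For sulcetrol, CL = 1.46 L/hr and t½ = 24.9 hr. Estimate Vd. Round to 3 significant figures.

k = ln 2 / t½ = ln 2 / 24.9 = 0.02784 hr⁻¹
V = CL / k = 1.46 / 0.02784 ≈ 52.4 L

52.4 L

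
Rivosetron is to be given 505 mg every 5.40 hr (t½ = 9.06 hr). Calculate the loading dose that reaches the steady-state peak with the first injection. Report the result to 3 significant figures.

1490 mg

k = ln 2 / 9.06 = 0.07651 hr⁻¹
Accumulation ratio R = 1 / (1 − e^(−kτ)) = 1 / (1 − e^(−0.07651×5.40)) = 1 / (1 − 0.6616) = 2.955
Loading dose = maintenance dose × R = 505 × 2.955 ≈ 1490 mg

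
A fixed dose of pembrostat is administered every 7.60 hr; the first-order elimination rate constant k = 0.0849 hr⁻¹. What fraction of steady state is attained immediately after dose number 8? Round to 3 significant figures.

f_n = 1 − e^(−nkτ) = 1 − e^(−8 × 0.08490 × 7.60) = 1 − e^(−5.162) = 1 − 0.005731 ≈ 0.994

0.994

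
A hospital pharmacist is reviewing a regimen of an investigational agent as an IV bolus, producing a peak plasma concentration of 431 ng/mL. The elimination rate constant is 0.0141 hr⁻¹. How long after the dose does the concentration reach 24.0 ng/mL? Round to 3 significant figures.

205 hours

C(t) = C₀ e^(−kt)  ⇒  t = ln(C₀/C) / k
t = ln(431/24.0) / 0.01410 = 2.888 / 0.01410 ≈ 205 hours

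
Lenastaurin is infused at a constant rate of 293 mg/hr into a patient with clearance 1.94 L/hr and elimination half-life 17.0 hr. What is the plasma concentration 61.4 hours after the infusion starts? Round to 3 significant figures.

139 µg/mL

Css = rate / CL = 293 / 1.94 = 151.0 µg/mL
k = ln 2 / 17.0 = 0.04077 hr⁻¹
C(t) = Css (1 − e^(−kt)) = 151.0 × (1 − e^(−2.503)) = 151.0 × 0.9182 ≈ 139 µg/mL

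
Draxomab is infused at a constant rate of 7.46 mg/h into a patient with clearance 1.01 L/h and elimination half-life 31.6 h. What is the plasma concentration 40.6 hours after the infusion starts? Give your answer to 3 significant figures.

Css = rate / CL = 7.46 / 1.01 = 7.386 µg/mL
k = ln 2 / 31.6 = 0.02194 h⁻¹
C(t) = Css (1 − e^(−kt)) = 7.386 × (1 − e^(−0.8906)) = 7.386 × 0.5896 ≈ 4.35 µg/mL

4.35 µg/mL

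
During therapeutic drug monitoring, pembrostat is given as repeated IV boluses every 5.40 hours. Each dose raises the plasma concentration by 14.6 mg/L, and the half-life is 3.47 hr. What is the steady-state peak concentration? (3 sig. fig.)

k = ln 2 / 3.47 = 0.1998 hr⁻¹
Fraction remaining after one interval: e^(−kτ) = e^(−0.1998 × 5.40) = 0.3400
R = 1 / (1 − 0.3400) = 1.515
Css,max = 14.6 × 1.515 ≈ 22.1 mg/L

22.1 mg/L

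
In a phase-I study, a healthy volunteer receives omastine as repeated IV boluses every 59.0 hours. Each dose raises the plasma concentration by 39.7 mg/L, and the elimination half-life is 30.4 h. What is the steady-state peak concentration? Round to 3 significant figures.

53.7 mg/L

k = ln 2 / 30.4 = 0.02280 h⁻¹
Fraction remaining after one interval: e^(−kτ) = e^(−0.02280 × 59.0) = 0.2605
R = 1 / (1 − 0.2605) = 1.352
Css,max = 39.7 × 1.352 ≈ 53.7 mg/L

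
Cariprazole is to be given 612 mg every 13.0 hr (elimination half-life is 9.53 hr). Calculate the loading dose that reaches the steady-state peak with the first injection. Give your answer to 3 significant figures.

1000 mg

k = ln 2 / 9.53 = 0.07273 hr⁻¹
Accumulation ratio R = 1 / (1 − e^(−kτ)) = 1 / (1 − e^(−0.07273×13.0)) = 1 / (1 − 0.3885) = 1.635
Loading dose = maintenance dose × R = 612 × 1.635 ≈ 1000 mg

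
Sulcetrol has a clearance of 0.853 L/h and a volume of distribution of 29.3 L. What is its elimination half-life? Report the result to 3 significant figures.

k = CL / V = 0.853 / 29.3 = 0.02911 h⁻¹
t½ = ln 2 / k = ln 2 / 0.02911 ≈ 23.8 hours

23.8 hours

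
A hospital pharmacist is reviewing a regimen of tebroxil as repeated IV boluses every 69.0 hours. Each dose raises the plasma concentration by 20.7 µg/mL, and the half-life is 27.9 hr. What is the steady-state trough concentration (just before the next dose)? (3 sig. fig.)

k = ln 2 / 27.9 = 0.02484 hr⁻¹
Fraction remaining after one interval: e^(−kτ) = e^(−0.02484 × 69.0) = 0.1801
R = 1 / (1 − 0.1801) = 1.220
Css,max = 20.7 × 1.220 = 25.25 µg/mL
Css,min = Css,max × e^(−kτ) = 25.25 × 0.1801 ≈ 4.55 µg/mL

4.55 µg/mL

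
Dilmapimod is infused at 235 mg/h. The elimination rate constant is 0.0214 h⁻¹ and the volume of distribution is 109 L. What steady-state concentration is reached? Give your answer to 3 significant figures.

101 mg/L

CL = k · V = 0.0214 × 109 = 2.333 L/h
Css = rate / CL = 235 / 2.333 ≈ 101 mg/L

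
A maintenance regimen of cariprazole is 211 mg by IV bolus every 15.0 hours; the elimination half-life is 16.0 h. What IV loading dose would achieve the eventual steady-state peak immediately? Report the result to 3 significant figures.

442 mg

k = ln 2 / 16.0 = 0.04332 h⁻¹
Accumulation ratio R = 1 / (1 − e^(−kτ)) = 1 / (1 − e^(−0.04332×15.0)) = 1 / (1 − 0.5221) = 2.093
Loading dose = maintenance dose × R = 211 × 2.093 ≈ 442 mg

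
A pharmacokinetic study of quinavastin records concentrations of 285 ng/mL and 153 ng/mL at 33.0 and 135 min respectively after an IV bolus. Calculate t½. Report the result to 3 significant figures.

k = ln(C₁/C₂) / (t₂ − t₁) = ln(285/153) / (135 − 33.0)
  = 0.6221 / 102.0 = 0.006099 min⁻¹
t½ = ln 2 / k = ln 2 / 0.006099 ≈ 114 minutes

114 minutes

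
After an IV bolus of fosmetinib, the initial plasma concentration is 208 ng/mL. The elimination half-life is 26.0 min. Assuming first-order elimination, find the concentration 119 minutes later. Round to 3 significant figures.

k = ln 2 / 26.0 = 0.02666 min⁻¹
119 min is 4.577 half-lives, so C = 208 × (1/2)^4.577 = 208 × 0.04190 ≈ 8.72 ng/mL

8.72 ng/mL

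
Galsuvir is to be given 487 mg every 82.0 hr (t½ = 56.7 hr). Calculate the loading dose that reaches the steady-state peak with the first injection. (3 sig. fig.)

769 mg

k = ln 2 / 56.7 = 0.01222 hr⁻¹
Accumulation ratio R = 1 / (1 − e^(−kτ)) = 1 / (1 − e^(−0.01222×82.0)) = 1 / (1 − 0.3670) = 1.580
Loading dose = maintenance dose × R = 487 × 1.580 ≈ 769 mg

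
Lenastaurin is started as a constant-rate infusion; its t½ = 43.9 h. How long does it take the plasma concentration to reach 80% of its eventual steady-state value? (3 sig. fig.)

k = ln 2 / 43.9 = 0.01579 h⁻¹
f = 1 − e^(−kt)  ⇒  t = −ln(1 − f) / k
t = −ln(1 − 0.8) / 0.01579 = 1.609 / 0.01579 ≈ 102 hours

102 hours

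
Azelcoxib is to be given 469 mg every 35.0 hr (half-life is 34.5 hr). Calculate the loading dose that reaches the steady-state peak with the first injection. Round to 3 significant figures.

929 mg

k = ln 2 / 34.5 = 0.02009 hr⁻¹
Accumulation ratio R = 1 / (1 − e^(−kτ)) = 1 / (1 − e^(−0.02009×35.0)) = 1 / (1 − 0.4950) = 1.980
Loading dose = maintenance dose × R = 469 × 1.980 ≈ 929 mg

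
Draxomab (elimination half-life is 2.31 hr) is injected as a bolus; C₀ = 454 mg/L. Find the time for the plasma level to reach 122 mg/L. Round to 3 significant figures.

4.38 hours

k = ln 2 / 2.31 = 0.3001 hr⁻¹
C(t) = C₀ e^(−kt)  ⇒  t = ln(C₀/C) / k
t = ln(454/122) / 0.3001 = 1.314 / 0.3001 ≈ 4.38 hours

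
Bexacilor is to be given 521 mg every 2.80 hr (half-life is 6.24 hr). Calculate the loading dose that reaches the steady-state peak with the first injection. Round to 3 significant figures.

1950 mg

k = ln 2 / 6.24 = 0.1111 hr⁻¹
Accumulation ratio R = 1 / (1 − e^(−kτ)) = 1 / (1 − e^(−0.1111×2.80)) = 1 / (1 − 0.7327) = 3.741
Loading dose = maintenance dose × R = 521 × 3.741 ≈ 1950 mg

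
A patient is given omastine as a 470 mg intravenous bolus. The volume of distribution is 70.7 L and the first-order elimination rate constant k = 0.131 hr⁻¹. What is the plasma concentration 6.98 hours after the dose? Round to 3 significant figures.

C₀ = dose / V = 470 / 70.7 = 6.648 mg/L
C(t) = C₀ e^(−kt) = 6.648 × e^(−0.1310 × 6.98) = 6.648 × e^(−0.9144) = 6.648 × 0.4008 ≈ 2.66 mg/L

2.66 mg/L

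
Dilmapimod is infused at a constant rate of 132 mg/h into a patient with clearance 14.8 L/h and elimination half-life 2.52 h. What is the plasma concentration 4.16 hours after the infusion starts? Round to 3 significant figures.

Css = rate / CL = 132 / 14.8 = 8.919 µg/mL
k = ln 2 / 2.52 = 0.2751 h⁻¹
C(t) = Css (1 − e^(−kt)) = 8.919 × (1 − e^(−1.144)) = 8.919 × 0.6815 ≈ 6.08 µg/mL

6.08 µg/mL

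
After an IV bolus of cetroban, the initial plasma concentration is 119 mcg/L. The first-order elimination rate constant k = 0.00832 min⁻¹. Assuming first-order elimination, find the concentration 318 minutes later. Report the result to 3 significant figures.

C(t) = C₀ e^(−kt) = 119 × e^(−0.008320 × 318) = 119 × e^(−2.646) = 119 × 0.07095 ≈ 8.44 mcg/L

8.44 mcg/L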